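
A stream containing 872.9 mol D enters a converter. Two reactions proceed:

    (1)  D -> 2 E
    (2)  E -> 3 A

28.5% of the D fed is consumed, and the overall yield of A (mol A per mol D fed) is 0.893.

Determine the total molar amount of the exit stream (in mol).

Conversion of D: D consumed = 1ξ₁ = 0.285 × 872.9 → ξ₁ = 248.8 mol.
Yield of A: 3ξ₂ / 872.9 = 0.893 → ξ₂ = 259.8 mol.
Outlet amounts (n = n₀ + Σ ν·ξ):
  D: 872.9 − 1(248.8) = 624.1
  E: 0 + 2(248.8) − 1(259.8) = 237.7
  A: 0 + 3(259.8) = 779.5
Total out = 624.1 + 237.7 + 779.5 = 1641 mol.

1640 mol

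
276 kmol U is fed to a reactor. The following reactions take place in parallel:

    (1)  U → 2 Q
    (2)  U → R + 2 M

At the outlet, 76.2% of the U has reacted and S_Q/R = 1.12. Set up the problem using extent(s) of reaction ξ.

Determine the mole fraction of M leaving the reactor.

Conversion of U: U consumed = 0.762 × 276 = 210.3 kmol = 1ξ₁ + 1ξ₂.
Selectivity: 2ξ₁ / (1ξ₂) = 1.12 → ξ₁ = 0.56 ξ₂.
Substitute: (1·0.56 + 1) ξ₂ = 210.3 → ξ₂ = 134.8 kmol, ξ₁ = 75.5 kmol.
Outlet amounts (n = n₀ + Σ ν·ξ):
  U: 276 − 1(75.5) − 1(134.8) = 65.69
  Q: 0 + 2(75.5) = 151
  R: 0 + 1(134.8) = 134.8
  M: 0 + 2(134.8) = 269.6
Total out = 621.1 kmol; y_M = 269.6 / 621.1 = 0.4341.

0.434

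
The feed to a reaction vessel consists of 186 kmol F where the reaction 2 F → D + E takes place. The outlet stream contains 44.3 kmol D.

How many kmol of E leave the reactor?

44.3 kmol

For D: n = n₀ + 1ξ → 44.3 = 0 + 1ξ, giving ξ = 44.3 kmol.
Outlet amounts (n = n₀ + ν ξ):
  F: 186 − 2(44.3) = 97.4
  D: 0 + 1(44.3) = 44.3
  E: 0 + 1(44.3) = 44.3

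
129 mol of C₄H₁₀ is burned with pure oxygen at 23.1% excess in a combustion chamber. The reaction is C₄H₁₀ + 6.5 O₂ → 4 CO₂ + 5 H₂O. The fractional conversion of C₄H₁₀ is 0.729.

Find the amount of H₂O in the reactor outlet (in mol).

Stoichiometric O₂ = 6.5 × 129 = 838.5 mol; O₂ fed = 838.5 × 1.231 = 1032 mol.
Fuel reacted = 0.729 × 129 → ξ = 94.04 mol.
Outlet (n = n₀ + ν ξ):
  C₄H₁₀: 129 − 1(94.04) = 34.96
  O₂: 1032 − 6.5(94.04) = 420.9
  CO₂: 0 + 4(94.04) = 376.2
  H₂O: 0 + 5(94.04) = 470.2

470 mol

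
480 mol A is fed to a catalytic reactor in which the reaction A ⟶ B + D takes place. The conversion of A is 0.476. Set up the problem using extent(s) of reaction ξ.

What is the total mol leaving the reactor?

708 mol

A reacted = 0.476 × 480 = 228.5 mol; ν_A = −1, so ξ = 228.5/1 = 228.5 mol.
Outlet amounts (n = n₀ + ν ξ):
  A: 480 − 1(228.5) = 251.5
  B: 0 + 1(228.5) = 228.5
  D: 0 + 1(228.5) = 228.5
Total out = 251.5 + 228.5 + 228.5 = 708.5 mol.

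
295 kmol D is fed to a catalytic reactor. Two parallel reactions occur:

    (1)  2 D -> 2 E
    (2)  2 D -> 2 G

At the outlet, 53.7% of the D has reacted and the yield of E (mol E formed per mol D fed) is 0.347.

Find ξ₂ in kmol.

ξ₂ = 28 kmol

Yield of E: 2ξ₁ / 295 = 0.347 → ξ₁ = 51.18 kmol.
Conversion of D: 2ξ₁ + 2ξ₂ = 0.537 × 295 = 158.4 → ξ₂ = 28.03 kmol.
Outlet amounts (n = n₀ + Σ ν·ξ):
  D: 295 − 2(51.18) − 2(28.03) = 136.6
  E: 0 + 2(51.18) = 102.4
  G: 0 + 2(28.03) = 56.05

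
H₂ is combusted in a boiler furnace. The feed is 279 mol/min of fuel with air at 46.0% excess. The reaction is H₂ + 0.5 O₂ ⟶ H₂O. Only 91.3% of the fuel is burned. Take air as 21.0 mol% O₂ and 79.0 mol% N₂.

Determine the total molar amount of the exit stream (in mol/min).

1120 mol/min

Stoichiometric O₂ = 0.5 × 279 = 139.5 mol/min; O₂ fed = 139.5 × 1.460 = 203.7 mol/min.
N₂ fed = 203.7 × 79/21 = 766.2 mol/min.
Fuel reacted = 0.913 × 279 → ξ = 254.7 mol/min.
Outlet (n = n₀ + ν ξ):
  H₂: 279 − 1(254.7) = 24.27
  O₂: 203.7 − 0.5(254.7) = 76.31
  N₂: 766.2 (inert)
  H₂O: 0 + 1(254.7) = 254.7
Total out = 24.27 + 76.31 + 766.2 + 254.7 = 1121 mol/min.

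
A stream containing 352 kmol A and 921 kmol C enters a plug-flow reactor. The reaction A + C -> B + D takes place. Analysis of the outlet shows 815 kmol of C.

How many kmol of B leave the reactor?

106 kmol

For C: n = n₀ − 1ξ → 815 = 921 − 1ξ, giving ξ = 106 kmol.
Outlet amounts (n = n₀ + ν ξ):
  A: 352 − 1(106) = 246
  C: 921 − 1(106) = 815
  B: 0 + 1(106) = 106
  D: 0 + 1(106) = 106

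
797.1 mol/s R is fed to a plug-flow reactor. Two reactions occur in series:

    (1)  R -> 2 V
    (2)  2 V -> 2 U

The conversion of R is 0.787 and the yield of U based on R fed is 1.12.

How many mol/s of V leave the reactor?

Conversion of R: R consumed = 1ξ₁ = 0.787 × 797.1 → ξ₁ = 627.3 mol/s.
Yield of U: 2ξ₂ / 797.1 = 1.12 → ξ₂ = 446.4 mol/s.
Outlet amounts (n = n₀ + Σ ν·ξ):
  R: 797.1 − 1(627.3) = 169.8
  V: 0 + 2(627.3) − 2(446.4) = 361.9
  U: 0 + 2(446.4) = 892.8

362 mol/s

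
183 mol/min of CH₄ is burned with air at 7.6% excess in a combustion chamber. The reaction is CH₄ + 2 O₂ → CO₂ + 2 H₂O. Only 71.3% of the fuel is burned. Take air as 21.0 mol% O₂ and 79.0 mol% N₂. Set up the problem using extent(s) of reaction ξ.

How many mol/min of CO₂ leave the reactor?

Stoichiometric O₂ = 2 × 183 = 366 mol/min; O₂ fed = 366 × 1.076 = 393.8 mol/min.
N₂ fed = 393.8 × 79/21 = 1481 mol/min.
Fuel reacted = 0.713 × 183 → ξ = 130.5 mol/min.
Outlet (n = n₀ + ν ξ):
  CH₄: 183 − 1(130.5) = 52.52
  O₂: 393.8 − 2(130.5) = 132.9
  N₂: 1481 (inert)
  CO₂: 0 + 1(130.5) = 130.5
  H₂O: 0 + 2(130.5) = 261

130 mol/min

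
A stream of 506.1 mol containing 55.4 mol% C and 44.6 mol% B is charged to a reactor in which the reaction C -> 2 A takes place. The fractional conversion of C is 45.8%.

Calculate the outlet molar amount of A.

C reacted = 0.458 × 280.4 = 128.4 mol; ν_C = −1, so ξ = 128.4/1 = 128.4 mol.
Outlet amounts (n = n₀ + ν ξ):
  C: 280.4 − 1(128.4) = 152
  A: 0 + 2(128.4) = 256.8
  B: 225.7 (inert)

257 mol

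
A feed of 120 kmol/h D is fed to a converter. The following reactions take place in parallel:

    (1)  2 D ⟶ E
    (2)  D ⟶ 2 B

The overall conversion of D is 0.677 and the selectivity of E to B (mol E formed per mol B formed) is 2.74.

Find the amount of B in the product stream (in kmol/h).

Conversion of D: D consumed = 0.677 × 120 = 81.24 kmol/h = 2ξ₁ + 1ξ₂.
Selectivity: 1ξ₁ / (2ξ₂) = 2.74 → ξ₁ = 5.48 ξ₂.
Substitute: (2·5.48 + 1) ξ₂ = 81.24 → ξ₂ = 6.793 kmol/h, ξ₁ = 37.22 kmol/h.
Outlet amounts (n = n₀ + Σ ν·ξ):
  D: 120 − 2(37.22) − 1(6.793) = 38.76
  E: 0 + 1(37.22) = 37.22
  B: 0 + 2(6.793) = 13.59

13.6 kmol/h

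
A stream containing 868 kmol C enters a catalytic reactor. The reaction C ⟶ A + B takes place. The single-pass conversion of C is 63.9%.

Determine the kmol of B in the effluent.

555 kmol

C reacted = 0.639 × 868 = 554.7 kmol; ν_C = −1, so ξ = 554.7/1 = 554.7 kmol.
Outlet amounts (n = n₀ + ν ξ):
  C: 868 − 1(554.7) = 313.3
  A: 0 + 1(554.7) = 554.7
  B: 0 + 1(554.7) = 554.7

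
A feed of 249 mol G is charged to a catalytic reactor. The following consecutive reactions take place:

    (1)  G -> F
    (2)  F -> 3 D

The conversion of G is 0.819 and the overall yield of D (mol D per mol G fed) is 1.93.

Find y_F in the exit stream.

0.0768

Conversion of G: G consumed = 1ξ₁ = 0.819 × 249 → ξ₁ = 203.9 mol.
Yield of D: 3ξ₂ / 249 = 1.93 → ξ₂ = 160.2 mol.
Outlet amounts (n = n₀ + Σ ν·ξ):
  G: 249 − 1(203.9) = 45.07
  F: 0 + 1(203.9) − 1(160.2) = 43.74
  D: 0 + 3(160.2) = 480.6
Total out = 569.4 mol; y_F = 43.74 / 569.4 = 0.07682.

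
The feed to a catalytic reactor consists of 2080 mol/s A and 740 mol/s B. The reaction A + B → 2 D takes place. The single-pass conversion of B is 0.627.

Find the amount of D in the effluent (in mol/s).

B reacted = 0.627 × 740 = 464 mol/s; ν_B = −1, so ξ = 464/1 = 464 mol/s.
Outlet amounts (n = n₀ + ν ξ):
  A: 2080 − 1(464) = 1616
  B: 740 − 1(464) = 276
  D: 0 + 2(464) = 928

928 mol/s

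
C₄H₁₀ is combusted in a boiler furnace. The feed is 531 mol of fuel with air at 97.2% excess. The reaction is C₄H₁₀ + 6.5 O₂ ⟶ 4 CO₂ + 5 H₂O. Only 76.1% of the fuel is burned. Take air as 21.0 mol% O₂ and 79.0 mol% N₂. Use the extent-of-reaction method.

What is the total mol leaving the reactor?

33500 mol

Stoichiometric O₂ = 6.5 × 531 = 3452 mol; O₂ fed = 3452 × 1.972 = 6806 mol.
N₂ fed = 6806 × 79/21 = 25600 mol.
Fuel reacted = 0.761 × 531 → ξ = 404.1 mol.
Outlet (n = n₀ + ν ξ):
  C₄H₁₀: 531 − 1(404.1) = 126.9
  O₂: 6806 − 6.5(404.1) = 4180
  N₂: 25600 (inert)
  CO₂: 0 + 4(404.1) = 1616
  H₂O: 0 + 5(404.1) = 2020
Total out = 126.9 + 4180 + 25600 + 1616 + 2020 = 33550 mol.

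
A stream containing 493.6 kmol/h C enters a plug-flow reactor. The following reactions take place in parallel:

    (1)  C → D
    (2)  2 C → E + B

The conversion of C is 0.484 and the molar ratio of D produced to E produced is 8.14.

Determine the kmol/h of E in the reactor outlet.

Conversion of C: C consumed = 0.484 × 493.6 = 238.9 kmol/h = 1ξ₁ + 2ξ₂.
Selectivity: 1ξ₁ / (1ξ₂) = 8.14 → ξ₁ = 8.14 ξ₂.
Substitute: (1·8.14 + 2) ξ₂ = 238.9 → ξ₂ = 23.56 kmol/h, ξ₁ = 191.8 kmol/h.
Outlet amounts (n = n₀ + Σ ν·ξ):
  C: 493.6 − 1(191.8) − 2(23.56) = 254.7
  D: 0 + 1(191.8) = 191.8
  E: 0 + 1(23.56) = 23.56
  B: 0 + 1(23.56) = 23.56

23.6 kmol/h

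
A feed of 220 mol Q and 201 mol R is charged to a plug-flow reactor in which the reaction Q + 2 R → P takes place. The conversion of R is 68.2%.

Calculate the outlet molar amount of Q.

R reacted = 0.682 × 201 = 137.1 mol; ν_R = −2, so ξ = 137.1/2 = 68.54 mol.
Outlet amounts (n = n₀ + ν ξ):
  Q: 220 − 1(68.54) = 151.5
  R: 201 − 2(68.54) = 63.92
  P: 0 + 1(68.54) = 68.54

151 mol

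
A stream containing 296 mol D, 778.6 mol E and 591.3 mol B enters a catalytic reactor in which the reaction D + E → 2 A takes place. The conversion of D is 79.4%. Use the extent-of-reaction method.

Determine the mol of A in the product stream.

470 mol

D reacted = 0.794 × 296 = 235 mol; ν_D = −1, so ξ = 235/1 = 235 mol.
Outlet amounts (n = n₀ + ν ξ):
  D: 296 − 1(235) = 60.98
  E: 778.6 − 1(235) = 543.6
  A: 0 + 2(235) = 470
  B: 591.3 (inert)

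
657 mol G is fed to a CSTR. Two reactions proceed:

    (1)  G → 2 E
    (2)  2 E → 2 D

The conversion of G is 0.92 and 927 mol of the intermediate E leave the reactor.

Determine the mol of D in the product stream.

Conversion of G: G consumed = 1ξ₁ = 0.92 × 657 → ξ₁ = 604.4 mol.
E balance: n_E = 0 + 2ξ₁ − 2ξ₂ = 927 → ξ₂ = (2·604.4 − 927)/2 = 140.9 mol.
Outlet amounts (n = n₀ + Σ ν·ξ):
  G: 657 − 1(604.4) = 52.56
  E: 0 + 2(604.4) − 2(140.9) = 927
  D: 0 + 2(140.9) = 281.9

282 mol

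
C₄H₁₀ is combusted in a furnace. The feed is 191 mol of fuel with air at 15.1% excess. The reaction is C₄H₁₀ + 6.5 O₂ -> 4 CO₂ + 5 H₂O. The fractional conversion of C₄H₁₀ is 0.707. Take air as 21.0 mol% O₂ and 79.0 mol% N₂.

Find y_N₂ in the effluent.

Stoichiometric O₂ = 6.5 × 191 = 1242 mol; O₂ fed = 1242 × 1.151 = 1429 mol.
N₂ fed = 1429 × 79/21 = 5376 mol.
Fuel reacted = 0.707 × 191 → ξ = 135 mol.
Outlet (n = n₀ + ν ξ):
  C₄H₁₀: 191 − 1(135) = 55.96
  O₂: 1429 − 6.5(135) = 551.2
  N₂: 5376 (inert)
  CO₂: 0 + 4(135) = 540.1
  H₂O: 0 + 5(135) = 675.2
Total out = 7198 mol; y_N₂ = 5376 / 7198 = 0.7468.

0.747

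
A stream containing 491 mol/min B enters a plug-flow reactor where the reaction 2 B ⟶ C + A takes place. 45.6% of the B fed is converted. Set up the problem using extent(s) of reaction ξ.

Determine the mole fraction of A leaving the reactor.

0.228

B reacted = 0.456 × 491 = 223.9 mol/min; ν_B = −2, so ξ = 223.9/2 = 111.9 mol/min.
Outlet amounts (n = n₀ + ν ξ):
  B: 491 − 2(111.9) = 267.1
  C: 0 + 1(111.9) = 111.9
  A: 0 + 1(111.9) = 111.9
Total out = 491 mol/min; y_A = 111.9 / 491 = 0.228.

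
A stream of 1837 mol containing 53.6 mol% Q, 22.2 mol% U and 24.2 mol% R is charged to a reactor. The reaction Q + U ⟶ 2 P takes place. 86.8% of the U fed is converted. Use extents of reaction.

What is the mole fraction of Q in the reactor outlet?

0.343

U reacted = 0.868 × 407.8 = 354 mol; ν_U = −1, so ξ = 354/1 = 354 mol.
Outlet amounts (n = n₀ + ν ξ):
  Q: 984.6 − 1(354) = 630.6
  U: 407.8 − 1(354) = 53.83
  P: 0 + 2(354) = 708
  R: 444.6 (inert)
Total out = 1837 mol; y_Q = 630.6 / 1837 = 0.3433.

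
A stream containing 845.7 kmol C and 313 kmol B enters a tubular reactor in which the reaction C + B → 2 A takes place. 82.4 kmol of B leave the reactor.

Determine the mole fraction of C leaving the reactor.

0.531

For B: n = n₀ − 1ξ → 82.4 = 313 − 1ξ, giving ξ = 230.6 kmol.
Outlet amounts (n = n₀ + ν ξ):
  C: 845.7 − 1(230.6) = 615.1
  B: 313 − 1(230.6) = 82.4
  A: 0 + 2(230.6) = 461.2
Total out = 1159 kmol; y_C = 615.1 / 1159 = 0.5309.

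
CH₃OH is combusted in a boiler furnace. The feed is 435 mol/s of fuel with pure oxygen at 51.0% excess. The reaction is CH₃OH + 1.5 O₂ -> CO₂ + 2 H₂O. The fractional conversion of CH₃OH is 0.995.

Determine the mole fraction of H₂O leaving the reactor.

0.529

Stoichiometric O₂ = 1.5 × 435 = 652.5 mol/s; O₂ fed = 652.5 × 1.510 = 985.3 mol/s.
Fuel reacted = 0.995 × 435 → ξ = 432.8 mol/s.
Outlet (n = n₀ + ν ξ):
  CH₃OH: 435 − 1(432.8) = 2.175
  O₂: 985.3 − 1.5(432.8) = 336
  CO₂: 0 + 1(432.8) = 432.8
  H₂O: 0 + 2(432.8) = 865.6
Total out = 1637 mol/s; y_H₂O = 865.6 / 1637 = 0.5289.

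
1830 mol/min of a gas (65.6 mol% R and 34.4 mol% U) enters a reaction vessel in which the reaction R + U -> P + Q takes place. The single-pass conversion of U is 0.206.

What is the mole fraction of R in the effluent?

0.585

U reacted = 0.206 × 629.5 = 129.7 mol/min; ν_U = −1, so ξ = 129.7/1 = 129.7 mol/min.
Outlet amounts (n = n₀ + ν ξ):
  R: 1200 − 1(129.7) = 1071
  U: 629.5 − 1(129.7) = 499.8
  P: 0 + 1(129.7) = 129.7
  Q: 0 + 1(129.7) = 129.7
Total out = 1830 mol/min; y_R = 1071 / 1830 = 0.5851.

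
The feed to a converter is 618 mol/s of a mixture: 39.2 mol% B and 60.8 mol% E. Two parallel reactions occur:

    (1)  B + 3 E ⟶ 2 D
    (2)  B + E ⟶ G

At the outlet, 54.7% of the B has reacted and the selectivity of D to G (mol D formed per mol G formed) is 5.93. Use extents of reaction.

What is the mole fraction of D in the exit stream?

0.513

Conversion of B: B consumed = 0.547 × 242.3 = 132.5 mol/s = 1ξ₁ + 1ξ₂.
Selectivity: 2ξ₁ / (1ξ₂) = 5.93 → ξ₁ = 2.965 ξ₂.
Substitute: (1·2.965 + 1) ξ₂ = 132.5 → ξ₂ = 33.42 mol/s, ξ₁ = 99.09 mol/s.
Outlet amounts (n = n₀ + Σ ν·ξ):
  B: 242.3 − 1(99.09) − 1(33.42) = 109.7
  E: 375.7 − 3(99.09) − 1(33.42) = 45.04
  D: 0 + 2(99.09) = 198.2
  G: 0 + 1(33.42) = 33.42
Total out = 386.4 mol/s; y_D = 198.2 / 386.4 = 0.5129.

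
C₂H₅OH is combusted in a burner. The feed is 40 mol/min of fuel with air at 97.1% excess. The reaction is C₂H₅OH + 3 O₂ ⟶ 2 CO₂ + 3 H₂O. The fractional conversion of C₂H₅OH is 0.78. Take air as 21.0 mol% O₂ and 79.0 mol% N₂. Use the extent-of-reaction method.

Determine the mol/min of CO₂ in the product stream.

Stoichiometric O₂ = 3 × 40 = 120 mol/min; O₂ fed = 120 × 1.971 = 236.5 mol/min.
N₂ fed = 236.5 × 79/21 = 889.8 mol/min.
Fuel reacted = 0.78 × 40 → ξ = 31.2 mol/min.
Outlet (n = n₀ + ν ξ):
  C₂H₅OH: 40 − 1(31.2) = 8.8
  O₂: 236.5 − 3(31.2) = 142.9
  N₂: 889.8 (inert)
  CO₂: 0 + 2(31.2) = 62.4
  H₂O: 0 + 3(31.2) = 93.6

62.4 mol/min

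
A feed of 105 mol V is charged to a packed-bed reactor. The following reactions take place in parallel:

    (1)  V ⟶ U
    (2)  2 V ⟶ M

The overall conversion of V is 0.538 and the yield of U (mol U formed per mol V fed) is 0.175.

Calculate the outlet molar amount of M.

Yield of U: 1ξ₁ / 105 = 0.175 → ξ₁ = 18.38 mol.
Conversion of V: 1ξ₁ + 2ξ₂ = 0.538 × 105 = 56.49 → ξ₂ = 19.06 mol.
Outlet amounts (n = n₀ + Σ ν·ξ):
  V: 105 − 1(18.38) − 2(19.06) = 48.51
  U: 0 + 1(18.38) = 18.38
  M: 0 + 1(19.06) = 19.06

19.1 mol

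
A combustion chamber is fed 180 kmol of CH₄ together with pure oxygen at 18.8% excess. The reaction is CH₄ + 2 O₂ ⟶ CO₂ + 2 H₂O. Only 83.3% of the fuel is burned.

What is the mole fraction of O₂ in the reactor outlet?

Stoichiometric O₂ = 2 × 180 = 360 kmol; O₂ fed = 360 × 1.188 = 427.7 kmol.
Fuel reacted = 0.833 × 180 → ξ = 149.9 kmol.
Outlet (n = n₀ + ν ξ):
  CH₄: 180 − 1(149.9) = 30.06
  O₂: 427.7 − 2(149.9) = 127.8
  CO₂: 0 + 1(149.9) = 149.9
  H₂O: 0 + 2(149.9) = 299.9
Total out = 607.7 kmol; y_O₂ = 127.8 / 607.7 = 0.2103.

0.21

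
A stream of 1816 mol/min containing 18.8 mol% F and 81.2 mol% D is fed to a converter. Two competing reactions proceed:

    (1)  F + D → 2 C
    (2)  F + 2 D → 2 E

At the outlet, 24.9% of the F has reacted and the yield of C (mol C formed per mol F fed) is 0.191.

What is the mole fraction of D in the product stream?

0.758

Yield of C: 2ξ₁ / 341.4 = 0.191 → ξ₁ = 32.6 mol/min.
Conversion of F: 1ξ₁ + 1ξ₂ = 0.249 × 341.4 = 85.01 → ξ₂ = 52.41 mol/min.
Outlet amounts (n = n₀ + Σ ν·ξ):
  F: 341.4 − 1(32.6) − 1(52.41) = 256.4
  D: 1475 − 1(32.6) − 2(52.41) = 1337
  C: 0 + 2(32.6) = 65.21
  E: 0 + 2(52.41) = 104.8
Total out = 1764 mol/min; y_D = 1337 / 1764 = 0.7582.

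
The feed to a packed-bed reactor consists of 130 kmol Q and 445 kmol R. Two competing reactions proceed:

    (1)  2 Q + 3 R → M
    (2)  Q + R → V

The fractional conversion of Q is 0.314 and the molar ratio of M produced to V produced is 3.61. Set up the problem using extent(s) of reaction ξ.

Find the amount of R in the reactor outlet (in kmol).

Conversion of Q: Q consumed = 0.314 × 130 = 40.82 kmol = 2ξ₁ + 1ξ₂.
Selectivity: 1ξ₁ / (1ξ₂) = 3.61 → ξ₁ = 3.61 ξ₂.
Substitute: (2·3.61 + 1) ξ₂ = 40.82 → ξ₂ = 4.966 kmol, ξ₁ = 17.93 kmol.
Outlet amounts (n = n₀ + Σ ν·ξ):
  Q: 130 − 2(17.93) − 1(4.966) = 89.18
  R: 445 − 3(17.93) − 1(4.966) = 386.3
  M: 0 + 1(17.93) = 17.93
  V: 0 + 1(4.966) = 4.966

386 kmol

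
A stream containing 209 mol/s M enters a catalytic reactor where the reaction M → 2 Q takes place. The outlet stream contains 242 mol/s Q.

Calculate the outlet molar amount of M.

For Q: n = n₀ + 2ξ → 242 = 0 + 2ξ, giving ξ = 121 mol/s.
Outlet amounts (n = n₀ + ν ξ):
  M: 209 − 1(121) = 88
  Q: 0 + 2(121) = 242

88 mol/s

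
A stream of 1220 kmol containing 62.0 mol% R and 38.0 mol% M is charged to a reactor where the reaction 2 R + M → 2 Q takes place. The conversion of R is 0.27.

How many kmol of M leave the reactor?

361 kmol

R reacted = 0.27 × 756.4 = 204.2 kmol; ν_R = −2, so ξ = 204.2/2 = 102.1 kmol.
Outlet amounts (n = n₀ + ν ξ):
  R: 756.4 − 2(102.1) = 552.2
  M: 463.6 − 1(102.1) = 361.5
  Q: 0 + 2(102.1) = 204.2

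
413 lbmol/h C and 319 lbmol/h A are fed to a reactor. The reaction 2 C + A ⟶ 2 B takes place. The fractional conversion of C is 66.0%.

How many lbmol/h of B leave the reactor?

273 lbmol/h

C reacted = 0.66 × 413 = 272.6 lbmol/h; ν_C = −2, so ξ = 272.6/2 = 136.3 lbmol/h.
Outlet amounts (n = n₀ + ν ξ):
  C: 413 − 2(136.3) = 140.4
  A: 319 − 1(136.3) = 182.7
  B: 0 + 2(136.3) = 272.6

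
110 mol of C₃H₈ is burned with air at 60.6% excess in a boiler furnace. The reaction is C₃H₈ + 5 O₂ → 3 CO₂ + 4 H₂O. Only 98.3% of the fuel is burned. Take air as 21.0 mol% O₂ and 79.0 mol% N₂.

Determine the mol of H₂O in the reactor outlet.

Stoichiometric O₂ = 5 × 110 = 550 mol; O₂ fed = 550 × 1.606 = 883.3 mol.
N₂ fed = 883.3 × 79/21 = 3323 mol.
Fuel reacted = 0.983 × 110 → ξ = 108.1 mol.
Outlet (n = n₀ + ν ξ):
  C₃H₈: 110 − 1(108.1) = 1.87
  O₂: 883.3 − 5(108.1) = 342.6
  N₂: 3323 (inert)
  CO₂: 0 + 3(108.1) = 324.4
  H₂O: 0 + 4(108.1) = 432.5

433 mol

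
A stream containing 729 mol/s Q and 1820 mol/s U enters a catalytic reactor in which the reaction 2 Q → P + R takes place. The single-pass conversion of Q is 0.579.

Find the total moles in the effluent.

Q reacted = 0.579 × 729 = 422.1 mol/s; ν_Q = −2, so ξ = 422.1/2 = 211 mol/s.
Outlet amounts (n = n₀ + ν ξ):
  Q: 729 − 2(211) = 306.9
  P: 0 + 1(211) = 211
  R: 0 + 1(211) = 211
  U: 1820 (inert)
Total out = 306.9 + 211 + 211 + 1820 = 2549 mol/s.

2550 mol/s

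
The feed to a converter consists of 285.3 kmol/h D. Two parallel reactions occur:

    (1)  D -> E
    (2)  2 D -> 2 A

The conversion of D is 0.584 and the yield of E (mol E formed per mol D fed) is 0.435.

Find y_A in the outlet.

Yield of E: 1ξ₁ / 285.3 = 0.435 → ξ₁ = 124.1 kmol/h.
Conversion of D: 1ξ₁ + 2ξ₂ = 0.584 × 285.3 = 166.6 → ξ₂ = 21.25 kmol/h.
Outlet amounts (n = n₀ + Σ ν·ξ):
  D: 285.3 − 1(124.1) − 2(21.25) = 118.7
  E: 0 + 1(124.1) = 124.1
  A: 0 + 2(21.25) = 42.51
Total out = 285.3 kmol/h; y_A = 42.51 / 285.3 = 0.149.

0.149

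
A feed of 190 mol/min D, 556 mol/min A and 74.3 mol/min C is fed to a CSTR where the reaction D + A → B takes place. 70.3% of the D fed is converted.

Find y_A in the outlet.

0.615

D reacted = 0.703 × 190 = 133.6 mol/min; ν_D = −1, so ξ = 133.6/1 = 133.6 mol/min.
Outlet amounts (n = n₀ + ν ξ):
  D: 190 − 1(133.6) = 56.43
  A: 556 − 1(133.6) = 422.4
  B: 0 + 1(133.6) = 133.6
  C: 74.3 (inert)
Total out = 686.7 mol/min; y_A = 422.4 / 686.7 = 0.6151.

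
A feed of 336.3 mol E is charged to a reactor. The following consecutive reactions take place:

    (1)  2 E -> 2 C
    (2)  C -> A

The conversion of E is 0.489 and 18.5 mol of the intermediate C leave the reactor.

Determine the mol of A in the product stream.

146 mol

Conversion of E: E consumed = 2ξ₁ = 0.489 × 336.3 → ξ₁ = 82.23 mol.
C balance: n_C = 0 + 2ξ₁ − 1ξ₂ = 18.5 → ξ₂ = (2·82.23 − 18.5)/1 = 146 mol.
Outlet amounts (n = n₀ + Σ ν·ξ):
  E: 336.3 − 2(82.23) = 171.8
  C: 0 + 2(82.23) − 1(146) = 18.5
  A: 0 + 1(146) = 146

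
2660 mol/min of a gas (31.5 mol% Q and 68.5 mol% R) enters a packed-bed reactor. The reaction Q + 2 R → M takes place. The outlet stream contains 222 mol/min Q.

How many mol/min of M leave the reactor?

616 mol/min

For Q: n = n₀ − 1ξ → 222 = 837.9 − 1ξ, giving ξ = 615.9 mol/min.
Outlet amounts (n = n₀ + ν ξ):
  Q: 837.9 − 1(615.9) = 222
  R: 1822 − 2(615.9) = 590.3
  M: 0 + 1(615.9) = 615.9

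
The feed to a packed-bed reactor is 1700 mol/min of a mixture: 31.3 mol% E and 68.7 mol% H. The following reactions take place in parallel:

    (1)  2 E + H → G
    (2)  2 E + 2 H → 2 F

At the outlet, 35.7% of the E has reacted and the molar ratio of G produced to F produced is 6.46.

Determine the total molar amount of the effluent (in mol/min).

1510 mol/min

Conversion of E: E consumed = 0.357 × 532.1 = 190 mol/min = 2ξ₁ + 2ξ₂.
Selectivity: 1ξ₁ / (2ξ₂) = 6.46 → ξ₁ = 12.92 ξ₂.
Substitute: (2·12.92 + 2) ξ₂ = 190 → ξ₂ = 6.823 mol/min, ξ₁ = 88.16 mol/min.
Outlet amounts (n = n₀ + Σ ν·ξ):
  E: 532.1 − 2(88.16) − 2(6.823) = 342.1
  H: 1168 − 1(88.16) − 2(6.823) = 1066
  G: 0 + 1(88.16) = 88.16
  F: 0 + 2(6.823) = 13.65
Total out = 342.1 + 1066 + 88.16 + 13.65 = 1510 mol/min.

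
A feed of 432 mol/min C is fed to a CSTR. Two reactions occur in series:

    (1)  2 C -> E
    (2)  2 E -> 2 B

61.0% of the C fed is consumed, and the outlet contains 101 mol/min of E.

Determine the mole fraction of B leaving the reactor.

Conversion of C: C consumed = 2ξ₁ = 0.61 × 432 → ξ₁ = 131.8 mol/min.
E balance: n_E = 0 + 1ξ₁ − 2ξ₂ = 101 → ξ₂ = (1·131.8 − 101)/2 = 15.38 mol/min.
Outlet amounts (n = n₀ + Σ ν·ξ):
  C: 432 − 2(131.8) = 168.5
  E: 0 + 1(131.8) − 2(15.38) = 101
  B: 0 + 2(15.38) = 30.76
Total out = 300.2 mol/min; y_B = 30.76 / 300.2 = 0.1025.

0.102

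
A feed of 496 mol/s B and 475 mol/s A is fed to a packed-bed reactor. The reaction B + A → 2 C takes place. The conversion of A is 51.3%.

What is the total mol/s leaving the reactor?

A reacted = 0.513 × 475 = 243.7 mol/s; ν_A = −1, so ξ = 243.7/1 = 243.7 mol/s.
Outlet amounts (n = n₀ + ν ξ):
  B: 496 − 1(243.7) = 252.3
  A: 475 − 1(243.7) = 231.3
  C: 0 + 2(243.7) = 487.4
Total out = 252.3 + 231.3 + 487.4 = 971 mol/s.

971 mol/s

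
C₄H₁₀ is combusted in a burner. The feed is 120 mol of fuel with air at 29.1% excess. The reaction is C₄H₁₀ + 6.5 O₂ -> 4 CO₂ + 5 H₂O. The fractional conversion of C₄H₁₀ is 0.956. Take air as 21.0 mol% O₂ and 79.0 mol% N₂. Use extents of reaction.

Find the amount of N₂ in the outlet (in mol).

Stoichiometric O₂ = 6.5 × 120 = 780 mol; O₂ fed = 780 × 1.291 = 1007 mol.
N₂ fed = 1007 × 79/21 = 3788 mol.
Fuel reacted = 0.956 × 120 → ξ = 114.7 mol.
Outlet (n = n₀ + ν ξ):
  C₄H₁₀: 120 − 1(114.7) = 5.28
  O₂: 1007 − 6.5(114.7) = 261.3
  N₂: 3788 (inert)
  CO₂: 0 + 4(114.7) = 458.9
  H₂O: 0 + 5(114.7) = 573.6

3790 mol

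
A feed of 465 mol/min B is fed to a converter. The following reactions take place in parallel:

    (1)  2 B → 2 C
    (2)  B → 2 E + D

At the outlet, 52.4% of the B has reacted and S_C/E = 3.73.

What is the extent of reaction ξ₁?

ξ₁ = 107 mol/min

Conversion of B: B consumed = 0.524 × 465 = 243.7 mol/min = 2ξ₁ + 1ξ₂.
Selectivity: 2ξ₁ / (2ξ₂) = 3.73 → ξ₁ = 3.73 ξ₂.
Substitute: (2·3.73 + 1) ξ₂ = 243.7 → ξ₂ = 28.8 mol/min, ξ₁ = 107.4 mol/min.
Outlet amounts (n = n₀ + Σ ν·ξ):
  B: 465 − 2(107.4) − 1(28.8) = 221.3
  C: 0 + 2(107.4) = 214.9
  E: 0 + 2(28.8) = 57.6
  D: 0 + 1(28.8) = 28.8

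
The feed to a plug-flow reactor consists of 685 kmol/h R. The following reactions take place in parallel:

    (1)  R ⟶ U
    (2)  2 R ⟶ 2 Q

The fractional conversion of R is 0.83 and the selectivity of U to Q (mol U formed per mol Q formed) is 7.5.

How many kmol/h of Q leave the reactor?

66.9 kmol/h

Conversion of R: R consumed = 0.83 × 685 = 568.5 kmol/h = 1ξ₁ + 2ξ₂.
Selectivity: 1ξ₁ / (2ξ₂) = 7.5 → ξ₁ = 15 ξ₂.
Substitute: (1·15 + 2) ξ₂ = 568.5 → ξ₂ = 33.44 kmol/h, ξ₁ = 501.7 kmol/h.
Outlet amounts (n = n₀ + Σ ν·ξ):
  R: 685 − 1(501.7) − 2(33.44) = 116.5
  U: 0 + 1(501.7) = 501.7
  Q: 0 + 2(33.44) = 66.89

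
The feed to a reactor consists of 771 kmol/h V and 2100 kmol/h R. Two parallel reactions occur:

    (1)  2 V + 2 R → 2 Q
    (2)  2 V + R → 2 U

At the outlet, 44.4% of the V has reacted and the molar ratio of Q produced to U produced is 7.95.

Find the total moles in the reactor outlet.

Conversion of V: V consumed = 0.444 × 771 = 342.3 kmol/h = 2ξ₁ + 2ξ₂.
Selectivity: 2ξ₁ / (2ξ₂) = 7.95 → ξ₁ = 7.95 ξ₂.
Substitute: (2·7.95 + 2) ξ₂ = 342.3 → ξ₂ = 19.12 kmol/h, ξ₁ = 152 kmol/h.
Outlet amounts (n = n₀ + Σ ν·ξ):
  V: 771 − 2(152) − 2(19.12) = 428.7
  R: 2100 − 2(152) − 1(19.12) = 1777
  Q: 0 + 2(152) = 304.1
  U: 0 + 2(19.12) = 38.25
Total out = 428.7 + 1777 + 304.1 + 38.25 = 2548 kmol/h.

2550 kmol/h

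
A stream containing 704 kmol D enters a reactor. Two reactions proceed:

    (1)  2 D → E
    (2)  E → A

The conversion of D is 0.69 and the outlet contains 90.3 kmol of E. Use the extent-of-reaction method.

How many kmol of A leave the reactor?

153 kmol

Conversion of D: D consumed = 2ξ₁ = 0.69 × 704 → ξ₁ = 242.9 kmol.
E balance: n_E = 0 + 1ξ₁ − 1ξ₂ = 90.3 → ξ₂ = (1·242.9 − 90.3)/1 = 152.6 kmol.
Outlet amounts (n = n₀ + Σ ν·ξ):
  D: 704 − 2(242.9) = 218.2
  E: 0 + 1(242.9) − 1(152.6) = 90.3
  A: 0 + 1(152.6) = 152.6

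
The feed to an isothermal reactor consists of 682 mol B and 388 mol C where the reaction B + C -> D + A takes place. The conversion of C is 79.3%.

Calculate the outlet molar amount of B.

C reacted = 0.793 × 388 = 307.7 mol; ν_C = −1, so ξ = 307.7/1 = 307.7 mol.
Outlet amounts (n = n₀ + ν ξ):
  B: 682 − 1(307.7) = 374.3
  C: 388 − 1(307.7) = 80.32
  D: 0 + 1(307.7) = 307.7
  A: 0 + 1(307.7) = 307.7

374 mol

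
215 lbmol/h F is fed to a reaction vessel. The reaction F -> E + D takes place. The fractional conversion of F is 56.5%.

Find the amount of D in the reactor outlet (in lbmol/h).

121 lbmol/h

F reacted = 0.565 × 215 = 121.5 lbmol/h; ν_F = −1, so ξ = 121.5/1 = 121.5 lbmol/h.
Outlet amounts (n = n₀ + ν ξ):
  F: 215 − 1(121.5) = 93.53
  E: 0 + 1(121.5) = 121.5
  D: 0 + 1(121.5) = 121.5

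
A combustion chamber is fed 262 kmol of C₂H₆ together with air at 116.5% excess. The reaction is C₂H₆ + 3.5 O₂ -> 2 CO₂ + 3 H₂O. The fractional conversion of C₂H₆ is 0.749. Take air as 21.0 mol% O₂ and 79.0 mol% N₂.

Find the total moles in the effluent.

9810 kmol

Stoichiometric O₂ = 3.5 × 262 = 917 kmol; O₂ fed = 917 × 2.165 = 1985 kmol.
N₂ fed = 1985 × 79/21 = 7469 kmol.
Fuel reacted = 0.749 × 262 → ξ = 196.2 kmol.
Outlet (n = n₀ + ν ξ):
  C₂H₆: 262 − 1(196.2) = 65.76
  O₂: 1985 − 3.5(196.2) = 1298
  N₂: 7469 (inert)
  CO₂: 0 + 2(196.2) = 392.5
  H₂O: 0 + 3(196.2) = 588.7
Total out = 65.76 + 1298 + 7469 + 392.5 + 588.7 = 9814 kmol.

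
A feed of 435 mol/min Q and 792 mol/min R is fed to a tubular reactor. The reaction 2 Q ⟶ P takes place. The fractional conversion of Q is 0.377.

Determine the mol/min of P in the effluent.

Q reacted = 0.377 × 435 = 164 mol/min; ν_Q = −2, so ξ = 164/2 = 82 mol/min.
Outlet amounts (n = n₀ + ν ξ):
  Q: 435 − 2(82) = 271
  P: 0 + 1(82) = 82
  R: 792 (inert)

82 mol/min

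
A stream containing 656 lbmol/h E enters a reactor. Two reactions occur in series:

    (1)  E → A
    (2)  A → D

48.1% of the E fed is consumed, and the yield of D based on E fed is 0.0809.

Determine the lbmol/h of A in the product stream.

Conversion of E: E consumed = 1ξ₁ = 0.481 × 656 → ξ₁ = 315.5 lbmol/h.
Yield of D: 1ξ₂ / 656 = 0.0809 → ξ₂ = 53.07 lbmol/h.
Outlet amounts (n = n₀ + Σ ν·ξ):
  E: 656 − 1(315.5) = 340.5
  A: 0 + 1(315.5) − 1(53.07) = 262.5
  D: 0 + 1(53.07) = 53.07

262 lbmol/h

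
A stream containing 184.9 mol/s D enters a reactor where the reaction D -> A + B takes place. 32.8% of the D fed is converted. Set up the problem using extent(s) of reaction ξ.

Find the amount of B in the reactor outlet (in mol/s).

60.6 mol/s

D reacted = 0.328 × 184.9 = 60.65 mol/s; ν_D = −1, so ξ = 60.65/1 = 60.65 mol/s.
Outlet amounts (n = n₀ + ν ξ):
  D: 184.9 − 1(60.65) = 124.3
  A: 0 + 1(60.65) = 60.65
  B: 0 + 1(60.65) = 60.65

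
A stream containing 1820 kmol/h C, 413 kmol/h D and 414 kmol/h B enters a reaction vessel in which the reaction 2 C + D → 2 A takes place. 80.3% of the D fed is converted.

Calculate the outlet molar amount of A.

663 kmol/h

D reacted = 0.803 × 413 = 331.6 kmol/h; ν_D = −1, so ξ = 331.6/1 = 331.6 kmol/h.
Outlet amounts (n = n₀ + ν ξ):
  C: 1820 − 2(331.6) = 1157
  D: 413 − 1(331.6) = 81.36
  A: 0 + 2(331.6) = 663.3
  B: 414 (inert)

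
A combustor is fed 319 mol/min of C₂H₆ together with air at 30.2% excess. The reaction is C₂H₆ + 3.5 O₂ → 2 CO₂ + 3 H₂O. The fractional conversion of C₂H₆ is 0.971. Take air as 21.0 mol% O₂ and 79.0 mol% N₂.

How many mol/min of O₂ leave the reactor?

Stoichiometric O₂ = 3.5 × 319 = 1116 mol/min; O₂ fed = 1116 × 1.302 = 1454 mol/min.
N₂ fed = 1454 × 79/21 = 5469 mol/min.
Fuel reacted = 0.971 × 319 → ξ = 309.7 mol/min.
Outlet (n = n₀ + ν ξ):
  C₂H₆: 319 − 1(309.7) = 9.251
  O₂: 1454 − 3.5(309.7) = 369.6
  N₂: 5469 (inert)
  CO₂: 0 + 2(309.7) = 619.5
  H₂O: 0 + 3(309.7) = 929.2

370 mol/min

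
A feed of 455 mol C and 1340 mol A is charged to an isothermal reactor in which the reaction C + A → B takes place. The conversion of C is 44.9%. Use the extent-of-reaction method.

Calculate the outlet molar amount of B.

204 mol

C reacted = 0.449 × 455 = 204.3 mol; ν_C = −1, so ξ = 204.3/1 = 204.3 mol.
Outlet amounts (n = n₀ + ν ξ):
  C: 455 − 1(204.3) = 250.7
  A: 1340 − 1(204.3) = 1136
  B: 0 + 1(204.3) = 204.3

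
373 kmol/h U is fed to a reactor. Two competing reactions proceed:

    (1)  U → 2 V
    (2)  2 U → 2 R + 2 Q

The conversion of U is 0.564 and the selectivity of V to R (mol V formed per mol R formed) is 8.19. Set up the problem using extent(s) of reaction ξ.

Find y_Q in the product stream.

Conversion of U: U consumed = 0.564 × 373 = 210.4 kmol/h = 1ξ₁ + 2ξ₂.
Selectivity: 2ξ₁ / (2ξ₂) = 8.19 → ξ₁ = 8.19 ξ₂.
Substitute: (1·8.19 + 2) ξ₂ = 210.4 → ξ₂ = 20.64 kmol/h, ξ₁ = 169.1 kmol/h.
Outlet amounts (n = n₀ + Σ ν·ξ):
  U: 373 − 1(169.1) − 2(20.64) = 162.6
  V: 0 + 2(169.1) = 338.2
  R: 0 + 2(20.64) = 41.29
  Q: 0 + 2(20.64) = 41.29
Total out = 583.4 kmol/h; y_Q = 41.29 / 583.4 = 0.07078.

0.0708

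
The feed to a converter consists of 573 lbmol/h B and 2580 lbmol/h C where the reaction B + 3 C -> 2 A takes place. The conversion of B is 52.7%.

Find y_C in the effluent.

B reacted = 0.527 × 573 = 302 lbmol/h; ν_B = −1, so ξ = 302/1 = 302 lbmol/h.
Outlet amounts (n = n₀ + ν ξ):
  B: 573 − 1(302) = 271
  C: 2580 − 3(302) = 1674
  A: 0 + 2(302) = 603.9
Total out = 2549 lbmol/h; y_C = 1674 / 2549 = 0.6567.

0.657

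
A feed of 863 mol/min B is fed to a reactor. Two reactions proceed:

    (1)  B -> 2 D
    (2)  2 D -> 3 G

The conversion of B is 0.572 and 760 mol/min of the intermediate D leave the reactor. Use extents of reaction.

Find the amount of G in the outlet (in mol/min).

Conversion of B: B consumed = 1ξ₁ = 0.572 × 863 → ξ₁ = 493.6 mol/min.
D balance: n_D = 0 + 2ξ₁ − 2ξ₂ = 760 → ξ₂ = (2·493.6 − 760)/2 = 113.6 mol/min.
Outlet amounts (n = n₀ + Σ ν·ξ):
  B: 863 − 1(493.6) = 369.4
  D: 0 + 2(493.6) − 2(113.6) = 760
  G: 0 + 3(113.6) = 340.9

341 mol/min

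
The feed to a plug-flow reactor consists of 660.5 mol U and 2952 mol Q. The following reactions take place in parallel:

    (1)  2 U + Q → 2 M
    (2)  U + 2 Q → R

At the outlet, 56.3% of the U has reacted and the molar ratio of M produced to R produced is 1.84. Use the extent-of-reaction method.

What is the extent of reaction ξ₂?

ξ₂ = 131 mol

Conversion of U: U consumed = 0.563 × 660.5 = 371.9 mol = 2ξ₁ + 1ξ₂.
Selectivity: 2ξ₁ / (1ξ₂) = 1.84 → ξ₁ = 0.92 ξ₂.
Substitute: (2·0.92 + 1) ξ₂ = 371.9 → ξ₂ = 130.9 mol, ξ₁ = 120.5 mol.
Outlet amounts (n = n₀ + Σ ν·ξ):
  U: 660.5 − 2(120.5) − 1(130.9) = 288.6
  Q: 2952 − 1(120.5) − 2(130.9) = 2570
  M: 0 + 2(120.5) = 240.9
  R: 0 + 1(130.9) = 130.9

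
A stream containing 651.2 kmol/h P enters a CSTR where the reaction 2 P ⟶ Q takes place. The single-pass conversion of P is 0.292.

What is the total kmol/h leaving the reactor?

P reacted = 0.292 × 651.2 = 190.2 kmol/h; ν_P = −2, so ξ = 190.2/2 = 95.08 kmol/h.
Outlet amounts (n = n₀ + ν ξ):
  P: 651.2 − 2(95.08) = 461
  Q: 0 + 1(95.08) = 95.08
Total out = 461 + 95.08 = 556.1 kmol/h.

556 kmol/h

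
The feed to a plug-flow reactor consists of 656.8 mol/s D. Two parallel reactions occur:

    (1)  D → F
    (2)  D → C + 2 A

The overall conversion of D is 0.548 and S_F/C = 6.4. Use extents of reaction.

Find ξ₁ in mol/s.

Conversion of D: D consumed = 0.548 × 656.8 = 359.9 mol/s = 1ξ₁ + 1ξ₂.
Selectivity: 1ξ₁ / (1ξ₂) = 6.4 → ξ₁ = 6.4 ξ₂.
Substitute: (1·6.4 + 1) ξ₂ = 359.9 → ξ₂ = 48.64 mol/s, ξ₁ = 311.3 mol/s.
Outlet amounts (n = n₀ + Σ ν·ξ):
  D: 656.8 − 1(311.3) − 1(48.64) = 296.9
  F: 0 + 1(311.3) = 311.3
  C: 0 + 1(48.64) = 48.64
  A: 0 + 2(48.64) = 97.28

ξ₁ = 311 mol/s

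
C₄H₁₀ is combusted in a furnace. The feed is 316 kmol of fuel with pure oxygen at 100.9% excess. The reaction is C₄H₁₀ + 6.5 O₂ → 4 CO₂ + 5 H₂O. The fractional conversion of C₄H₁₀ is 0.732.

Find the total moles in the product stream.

Stoichiometric O₂ = 6.5 × 316 = 2054 kmol; O₂ fed = 2054 × 2.009 = 4126 kmol.
Fuel reacted = 0.732 × 316 → ξ = 231.3 kmol.
Outlet (n = n₀ + ν ξ):
  C₄H₁₀: 316 − 1(231.3) = 84.69
  O₂: 4126 − 6.5(231.3) = 2623
  CO₂: 0 + 4(231.3) = 925.2
  H₂O: 0 + 5(231.3) = 1157
Total out = 84.69 + 2623 + 925.2 + 1157 = 4789 kmol.

4790 kmol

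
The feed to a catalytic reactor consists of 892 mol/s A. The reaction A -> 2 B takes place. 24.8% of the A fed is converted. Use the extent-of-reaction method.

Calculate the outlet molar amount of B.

A reacted = 0.248 × 892 = 221.2 mol/s; ν_A = −1, so ξ = 221.2/1 = 221.2 mol/s.
Outlet amounts (n = n₀ + ν ξ):
  A: 892 − 1(221.2) = 670.8
  B: 0 + 2(221.2) = 442.4

442 mol/s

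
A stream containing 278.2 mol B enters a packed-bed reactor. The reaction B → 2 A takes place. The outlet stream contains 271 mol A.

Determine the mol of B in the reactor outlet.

For A: n = n₀ + 2ξ → 271 = 0 + 2ξ, giving ξ = 135.5 mol.
Outlet amounts (n = n₀ + ν ξ):
  B: 278.2 − 1(135.5) = 142.7
  A: 0 + 2(135.5) = 271

143 mol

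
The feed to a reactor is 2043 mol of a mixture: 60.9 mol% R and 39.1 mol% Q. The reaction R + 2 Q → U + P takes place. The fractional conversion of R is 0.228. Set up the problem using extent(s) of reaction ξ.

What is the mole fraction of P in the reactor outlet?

R reacted = 0.228 × 1244 = 283.7 mol; ν_R = −1, so ξ = 283.7/1 = 283.7 mol.
Outlet amounts (n = n₀ + ν ξ):
  R: 1244 − 1(283.7) = 960.5
  Q: 798.8 − 2(283.7) = 231.5
  U: 0 + 1(283.7) = 283.7
  P: 0 + 1(283.7) = 283.7
Total out = 1759 mol; y_P = 283.7 / 1759 = 0.1612.

0.161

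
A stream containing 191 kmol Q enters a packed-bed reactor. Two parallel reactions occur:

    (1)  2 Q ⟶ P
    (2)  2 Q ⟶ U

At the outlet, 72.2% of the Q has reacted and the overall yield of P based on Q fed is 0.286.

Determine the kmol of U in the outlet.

Yield of P: 1ξ₁ / 191 = 0.286 → ξ₁ = 54.63 kmol.
Conversion of Q: 2ξ₁ + 2ξ₂ = 0.722 × 191 = 137.9 → ξ₂ = 14.32 kmol.
Outlet amounts (n = n₀ + Σ ν·ξ):
  Q: 191 − 2(54.63) − 2(14.32) = 53.1
  P: 0 + 1(54.63) = 54.63
  U: 0 + 1(14.32) = 14.32

14.3 kmol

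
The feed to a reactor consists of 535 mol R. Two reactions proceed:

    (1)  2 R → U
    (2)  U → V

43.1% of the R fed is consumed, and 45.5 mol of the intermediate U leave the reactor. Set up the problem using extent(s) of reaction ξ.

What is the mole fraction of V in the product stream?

Conversion of R: R consumed = 2ξ₁ = 0.431 × 535 → ξ₁ = 115.3 mol.
U balance: n_U = 0 + 1ξ₁ − 1ξ₂ = 45.5 → ξ₂ = (1·115.3 − 45.5)/1 = 69.79 mol.
Outlet amounts (n = n₀ + Σ ν·ξ):
  R: 535 − 2(115.3) = 304.4
  U: 0 + 1(115.3) − 1(69.79) = 45.5
  V: 0 + 1(69.79) = 69.79
Total out = 419.7 mol; y_V = 69.79 / 419.7 = 0.1663.

0.166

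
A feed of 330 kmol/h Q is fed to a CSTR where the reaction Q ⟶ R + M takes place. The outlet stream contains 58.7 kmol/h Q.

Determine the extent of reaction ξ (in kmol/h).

ξ = 271 kmol/h

For Q: n = n₀ − 1ξ → 58.7 = 330 − 1ξ, giving ξ = 271.3 kmol/h.
Outlet amounts (n = n₀ + ν ξ):
  Q: 330 − 1(271.3) = 58.7
  R: 0 + 1(271.3) = 271.3
  M: 0 + 1(271.3) = 271.3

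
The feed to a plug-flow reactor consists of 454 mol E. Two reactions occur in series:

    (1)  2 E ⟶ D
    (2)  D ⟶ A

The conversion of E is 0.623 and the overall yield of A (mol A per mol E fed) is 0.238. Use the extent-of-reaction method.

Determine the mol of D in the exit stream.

Conversion of E: E consumed = 2ξ₁ = 0.623 × 454 → ξ₁ = 141.4 mol.
Yield of A: 1ξ₂ / 454 = 0.238 → ξ₂ = 108.1 mol.
Outlet amounts (n = n₀ + Σ ν·ξ):
  E: 454 − 2(141.4) = 171.2
  D: 0 + 1(141.4) − 1(108.1) = 33.37
  A: 0 + 1(108.1) = 108.1

33.4 mol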